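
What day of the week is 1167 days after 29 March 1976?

Saturday

First find the weekday of Mar 29, 1976. Doomsday rule: the anchor day for the 1900s is Wednesday. For year 76: 76÷12 = 6 r 4, and 4÷4 = 1, so 6+4+1 = 11.
Wednesday + 11 ≡ Sunday — that's 1976's doomsday.
In March the doomsday date is Mar 14.
Mar 29 is 15 days after Mar 14; 15 mod 7 = 1, so Sunday + 1 = Monday.
1167 mod 7 = 5, so 1167 days after a Monday is Monday + 5 = Saturday.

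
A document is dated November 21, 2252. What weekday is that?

Sunday

Doomsday rule: the anchor day for the 2200s is Friday. For year 52: 52÷12 = 4 r 4, and 4÷4 = 1, so 4+4+1 = 9.
Friday + 9 ≡ Sunday — that's 2252's doomsday.
In November the doomsday date is Nov 7.
Nov 21 is 14 days after Nov 7; 14 mod 7 = 0, so Sunday + 0 = Sunday.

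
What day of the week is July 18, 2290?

Doomsday rule: the anchor day for the 2200s is Friday. For year 90: 90÷12 = 7 r 6, and 6÷4 = 1, so 7+6+1 = 14.
Friday + 14 ≡ Friday — that's 2290's doomsday.
In July the doomsday date is Jul 11.
Jul 18 is 7 days after Jul 11; 7 mod 7 = 0, so Friday + 0 = Friday.

Friday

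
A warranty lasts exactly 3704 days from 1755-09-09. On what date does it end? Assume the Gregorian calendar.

October 30, 1765

+366 (one year; includes Feb 29, 1756) → Sep 9, 1756 (3338 left).
+365 (one year) → Sep 9, 1757 (2973 left).
+365 (one year) → Sep 9, 1758 (2608 left).
+365 (one year) → Sep 9, 1759 (2243 left).
+366 (one year; includes Feb 29, 1760) → Sep 9, 1760 (1877 left).
+365 (one year) → Sep 9, 1761 (1512 left).
+365 (one year) → Sep 9, 1762 (1147 left).
+365 (one year) → Sep 9, 1763 (782 left).
+366 (one year; includes Feb 29, 1764) → Sep 9, 1764 (416 left).
+365 (one year) → Sep 9, 1765 (51 left).
Sep has 30 days: +22 → Oct 1, 1765 (29 left).
+29 → Oct 30, 1765.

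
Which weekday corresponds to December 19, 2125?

Wednesday

Doomsday rule: the anchor day for the 2100s is Sunday. For year 25: 25÷12 = 2 r 1, and 1÷4 = 0, so 2+1+0 = 3.
Sunday + 3 ≡ Wednesday — that's 2125's doomsday.
In December the doomsday date is Dec 12.
Dec 19 is 7 days after Dec 12; 7 mod 7 = 0, so Wednesday + 0 = Wednesday.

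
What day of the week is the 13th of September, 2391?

Friday

Doomsday rule: the anchor day for the 2300s is Wednesday. For year 91: 91÷12 = 7 r 7, and 7÷4 = 1, so 7+7+1 = 15.
Wednesday + 15 ≡ Thursday — that's 2391's doomsday.
In September the doomsday date is Sep 5.
Sep 13 is 8 days after Sep 5; 8 mod 7 = 1, so Thursday + 1 = Friday.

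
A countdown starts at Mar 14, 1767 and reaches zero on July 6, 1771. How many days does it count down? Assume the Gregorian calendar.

1575

Mar 14, 1767 → Mar 14, 1768: 366 days (Feb 29, 1768 is in that span).
Mar 14, 1768 → Mar 14, 1769: 365 days.
Mar 14, 1769 → Mar 14, 1770: 365 days.
Mar 14, 1770 → Mar 14, 1771: 365 days.
Mar 14, 1771 → Apr 14, 1771: 31 days (March has 31).
Apr 14, 1771 → May 14, 1771: 30 days (April has 30).
May 14, 1771 → Jun 14, 1771: 31 days (May has 31).
Jun 14, 1771 → Jul 6, 1771: 22 days.
Total: 1575 days.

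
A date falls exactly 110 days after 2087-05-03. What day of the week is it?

First find the weekday of May 3, 2087. Doomsday rule: the anchor day for the 2000s is Tuesday. For year 87: 87÷12 = 7 r 3, and 3÷4 = 0, so 7+3+0 = 10.
Tuesday + 10 ≡ Friday — that's 2087's doomsday.
In May the doomsday date is May 9.
May 3 is 6 days before May 9; 6 mod 7 = 6, so Friday − 6 = Saturday.
110 mod 7 = 5, so 110 days after a Saturday is Saturday + 5 = Thursday.

Thursday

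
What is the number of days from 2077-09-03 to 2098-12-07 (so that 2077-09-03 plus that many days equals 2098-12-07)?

7765

Sep 3, 2077 → Sep 3, 2078: 365 days.
Sep 3, 2078 → Sep 3, 2079: 365 days.
Sep 3, 2079 → Sep 3, 2080: 366 days (Feb 29, 2080 is in that span).
Sep 3, 2080 → Sep 3, 2081: 365 days.
Sep 3, 2081 → Sep 3, 2082: 365 days.
Sep 3, 2082 → Sep 3, 2083: 365 days.
Sep 3, 2083 → Sep 3, 2084: 366 days (Feb 29, 2084 is in that span).
Sep 3, 2084 → Sep 3, 2085: 365 days.
Sep 3, 2085 → Sep 3, 2086: 365 days.
Sep 3, 2086 → Sep 3, 2087: 365 days.
Sep 3, 2087 → Sep 3, 2088: 366 days (Feb 29, 2088 is in that span).
Sep 3, 2088 → Sep 3, 2089: 365 days.
Sep 3, 2089 → Sep 3, 2090: 365 days.
Sep 3, 2090 → Sep 3, 2091: 365 days.
Sep 3, 2091 → Sep 3, 2092: 366 days (Feb 29, 2092 is in that span).
Sep 3, 2092 → Sep 3, 2093: 365 days.
Sep 3, 2093 → Sep 3, 2094: 365 days.
Sep 3, 2094 → Sep 3, 2095: 365 days.
Sep 3, 2095 → Sep 3, 2096: 366 days (Feb 29, 2096 is in that span).
Sep 3, 2096 → Sep 3, 2097: 365 days.
Sep 3, 2097 → Sep 3, 2098: 365 days.
Sep 3, 2098 → Oct 3, 2098: 30 days (September has 30).
Oct 3, 2098 → Nov 3, 2098: 31 days (October has 31).
Nov 3, 2098 → Dec 3, 2098: 30 days (November has 30).
Dec 3, 2098 → Dec 7, 2098: 4 days.
Total: 7765 days.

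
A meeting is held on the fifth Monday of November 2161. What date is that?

November 30, 2161

November 1, 2161 is a Sunday.
The first Monday is therefore November 2 (1 days later).
The fifth Monday is 2 + 4×7 = November 30.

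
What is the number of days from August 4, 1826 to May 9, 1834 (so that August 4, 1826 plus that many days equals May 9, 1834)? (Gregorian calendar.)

2835

Aug 4, 1826 → Aug 4, 1827: 365 days.
Aug 4, 1827 → Aug 4, 1828: 366 days (Feb 29, 1828 is in that span).
Aug 4, 1828 → Aug 4, 1829: 365 days.
Aug 4, 1829 → Aug 4, 1830: 365 days.
Aug 4, 1830 → Aug 4, 1831: 365 days.
Aug 4, 1831 → Aug 4, 1832: 366 days (Feb 29, 1832 is in that span).
Aug 4, 1832 → Aug 4, 1833: 365 days.
Aug 4, 1833 → Sep 4, 1833: 31 days (August has 31).
Sep 4, 1833 → Oct 4, 1833: 30 days (September has 30).
Oct 4, 1833 → Nov 4, 1833: 31 days (October has 31).
Nov 4, 1833 → Dec 4, 1833: 30 days (November has 30).
Dec 4, 1833 → Jan 4, 1834: 31 days (December has 31).
Jan 4, 1834 → Feb 4, 1834: 31 days (January has 31).
Feb 4, 1834 → Mar 4, 1834: 28 days (February has 28).
Mar 4, 1834 → Apr 4, 1834: 31 days (March has 31).
Apr 4, 1834 → May 4, 1834: 30 days (April has 30).
May 4, 1834 → May 9, 1834: 5 days.
Total: 2835 days.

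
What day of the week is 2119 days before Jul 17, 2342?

Jul 17, 2342 is a Friday.
2119 mod 7 = 5, so 2119 days before a Friday is Friday − 5 = Sunday.

Sunday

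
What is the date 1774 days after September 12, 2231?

July 21, 2236

+366 (one year; includes Feb 29, 2232) → Sep 12, 2232 (1408 left).
+365 (one year) → Sep 12, 2233 (1043 left).
+365 (one year) → Sep 12, 2234 (678 left).
+365 (one year) → Sep 12, 2235 (313 left).
Sep has 30 days: +19 → Oct 1, 2235 (294 left).
Oct has 31 days: +31 → Nov 1, 2235 (263 left).
Nov has 30 days: +30 → Dec 1, 2235 (233 left).
Dec has 31 days: +31 → Jan 1, 2236 (202 left).
Jan has 31 days: +31 → Feb 1, 2236 (171 left).
Feb has 29 days: +29 → Mar 1, 2236 (142 left).
Mar has 31 days: +31 → Apr 1, 2236 (111 left).
Apr has 30 days: +30 → May 1, 2236 (81 left).
May has 31 days: +31 → Jun 1, 2236 (50 left).
Jun has 30 days: +30 → Jul 1, 2236 (20 left).
+20 → Jul 21, 2236.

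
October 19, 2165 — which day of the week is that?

Doomsday rule: the anchor day for the 2100s is Sunday. For year 65: 65÷12 = 5 r 5, and 5÷4 = 1, so 5+5+1 = 11.
Sunday + 11 ≡ Thursday — that's 2165's doomsday.
In October the doomsday date is Oct 10.
Oct 19 is 9 days after Oct 10; 9 mod 7 = 2, so Thursday + 2 = Saturday.

Saturday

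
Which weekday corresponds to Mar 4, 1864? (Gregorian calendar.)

Friday

Doomsday rule: the anchor day for the 1800s is Friday. For year 64: 64÷12 = 5 r 4, and 4÷4 = 1, so 5+4+1 = 10.
Friday + 10 ≡ Monday — that's 1864's doomsday.
In March the doomsday date is Mar 14.
Mar 4 is 10 days before Mar 14; 10 mod 7 = 3, so Monday − 3 = Friday.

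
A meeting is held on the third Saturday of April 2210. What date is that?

April 21, 2210

April 1, 2210 is a Sunday.
The first Saturday is therefore April 7 (6 days later).
The third Saturday is 7 + 2×7 = April 21.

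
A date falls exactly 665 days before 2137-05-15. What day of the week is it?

Wednesday

First find the weekday of May 15, 2137. Doomsday rule: the anchor day for the 2100s is Sunday. For year 37: 37÷12 = 3 r 1, and 1÷4 = 0, so 3+1+0 = 4.
Sunday + 4 ≡ Thursday — that's 2137's doomsday.
In May the doomsday date is May 9.
May 15 is 6 days after May 9; 6 mod 7 = 6, so Thursday + 6 = Wednesday.
665 mod 7 = 0, so 665 days before a Wednesday is Wednesday − 0 = Wednesday.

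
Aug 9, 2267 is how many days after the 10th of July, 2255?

4413

Jul 10, 2255 → Jul 10, 2256: 366 days (Feb 29, 2256 is in that span).
Jul 10, 2256 → Jul 10, 2257: 365 days.
Jul 10, 2257 → Jul 10, 2258: 365 days.
Jul 10, 2258 → Jul 10, 2259: 365 days.
Jul 10, 2259 → Jul 10, 2260: 366 days (Feb 29, 2260 is in that span).
Jul 10, 2260 → Jul 10, 2261: 365 days.
Jul 10, 2261 → Jul 10, 2262: 365 days.
Jul 10, 2262 → Jul 10, 2263: 365 days.
Jul 10, 2263 → Jul 10, 2264: 366 days (Feb 29, 2264 is in that span).
Jul 10, 2264 → Jul 10, 2265: 365 days.
Jul 10, 2265 → Jul 10, 2266: 365 days.
Jul 10, 2266 → Aug 10, 2266: 31 days (July has 31).
Aug 10, 2266 → Sep 10, 2266: 31 days (August has 31).
Sep 10, 2266 → Oct 10, 2266: 30 days (September has 30).
Oct 10, 2266 → Nov 10, 2266: 31 days (October has 31).
Nov 10, 2266 → Dec 10, 2266: 30 days (November has 30).
Dec 10, 2266 → Jan 10, 2267: 31 days (December has 31).
Jan 10, 2267 → Feb 10, 2267: 31 days (January has 31).
Feb 10, 2267 → Mar 10, 2267: 28 days (February has 28).
Mar 10, 2267 → Apr 10, 2267: 31 days (March has 31).
Apr 10, 2267 → May 10, 2267: 30 days (April has 30).
May 10, 2267 → Jun 10, 2267: 31 days (May has 31).
Jun 10, 2267 → Jul 10, 2267: 30 days (June has 30).
Jul 10, 2267 → Aug 9, 2267: 30 days.
Total: 4413 days.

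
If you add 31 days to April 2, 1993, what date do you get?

Apr has 30 days: +29 → May 1, 1993 (2 left).
+2 → May 3, 1993.

May 3, 1993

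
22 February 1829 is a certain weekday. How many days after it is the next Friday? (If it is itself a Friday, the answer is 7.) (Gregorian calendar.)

Feb 22, 1829 is a Sunday.
From Sunday to the next Friday is 5 days.

5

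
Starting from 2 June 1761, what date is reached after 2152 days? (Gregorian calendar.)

+365 (one year) → Jun 2, 1762 (1787 left).
+365 (one year) → Jun 2, 1763 (1422 left).
+366 (one year; includes Feb 29, 1764) → Jun 2, 1764 (1056 left).
+365 (one year) → Jun 2, 1765 (691 left).
+365 (one year) → Jun 2, 1766 (326 left).
Jun has 30 days: +29 → Jul 1, 1766 (297 left).
Jul has 31 days: +31 → Aug 1, 1766 (266 left).
Aug has 31 days: +31 → Sep 1, 1766 (235 left).
Sep has 30 days: +30 → Oct 1, 1766 (205 left).
Oct has 31 days: +31 → Nov 1, 1766 (174 left).
Nov has 30 days: +30 → Dec 1, 1766 (144 left).
Dec has 31 days: +31 → Jan 1, 1767 (113 left).
Jan has 31 days: +31 → Feb 1, 1767 (82 left).
Feb has 28 days: +28 → Mar 1, 1767 (54 left).
Mar has 31 days: +31 → Apr 1, 1767 (23 left).
+23 → Apr 24, 1767.

April 24, 1767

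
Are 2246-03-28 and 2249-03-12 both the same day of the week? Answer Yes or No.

From Mar 28, 2246 to Mar 12, 2249 is 1080 days.
1080 mod 7 = 2, so they are different weekdays.
(Mar 28, 2246 is a Saturday; Mar 12, 2249 is a Monday.)

No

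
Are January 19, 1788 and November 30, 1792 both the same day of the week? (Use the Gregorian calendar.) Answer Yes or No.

No

From Jan 19, 1788 to Nov 30, 1792 is 1777 days.
1777 mod 7 = 6, so they are different weekdays.
(Jan 19, 1788 is a Saturday; Nov 30, 1792 is a Friday.)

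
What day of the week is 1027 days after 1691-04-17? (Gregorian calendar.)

Apr 17, 1691 is a Tuesday.
1027 mod 7 = 5, so 1027 days after a Tuesday is Tuesday + 5 = Sunday.

Sunday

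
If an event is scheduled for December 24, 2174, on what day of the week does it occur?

Doomsday rule: the anchor day for the 2100s is Sunday. For year 74: 74÷12 = 6 r 2, and 2÷4 = 0, so 6+2+0 = 8.
Sunday + 8 ≡ Monday — that's 2174's doomsday.
In December the doomsday date is Dec 12.
Dec 24 is 12 days after Dec 12; 12 mod 7 = 5, so Monday + 5 = Saturday.

Saturday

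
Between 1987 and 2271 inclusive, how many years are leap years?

Multiples of 4 in [1987,2271]: 71.
Of those, multiples of 100: 3 (not leap unless ÷400).
Multiples of 400: 1.
Leap years = 71 − 3 + 1 = 69.

69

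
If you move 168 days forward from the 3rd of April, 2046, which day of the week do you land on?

Tuesday

Apr 3, 2046 is a Tuesday.
168 mod 7 = 0, so 168 days after a Tuesday is Tuesday + 0 = Tuesday.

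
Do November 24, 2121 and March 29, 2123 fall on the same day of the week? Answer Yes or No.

Yes

From Nov 24, 2121 to Mar 29, 2123 is 490 days.
490 mod 7 = 0, so they are the same weekday.
(Nov 24, 2121 is a Monday; Mar 29, 2123 is a Monday.)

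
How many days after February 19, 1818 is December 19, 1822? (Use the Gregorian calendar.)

1764

Feb 19, 1818 → Feb 19, 1819: 365 days.
Feb 19, 1819 → Feb 19, 1820: 365 days.
Feb 19, 1820 → Feb 19, 1821: 366 days (Feb 29, 1820 is in that span).
Feb 19, 1821 → Feb 19, 1822: 365 days.
Feb 19, 1822 → Mar 19, 1822: 28 days (February has 28).
Mar 19, 1822 → Apr 19, 1822: 31 days (March has 31).
Apr 19, 1822 → May 19, 1822: 30 days (April has 30).
May 19, 1822 → Jun 19, 1822: 31 days (May has 31).
Jun 19, 1822 → Jul 19, 1822: 30 days (June has 30).
Jul 19, 1822 → Aug 19, 1822: 31 days (July has 31).
Aug 19, 1822 → Sep 19, 1822: 31 days (August has 31).
Sep 19, 1822 → Oct 19, 1822: 30 days (September has 30).
Oct 19, 1822 → Nov 19, 1822: 31 days (October has 31).
Nov 19, 1822 → Dec 19, 1822: 30 days.
Total: 1764 days.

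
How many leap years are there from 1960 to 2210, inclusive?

61

Multiples of 4 in [1960,2210]: 63.
Of those, multiples of 100: 3 (not leap unless ÷400).
Multiples of 400: 1.
Leap years = 63 − 3 + 1 = 61.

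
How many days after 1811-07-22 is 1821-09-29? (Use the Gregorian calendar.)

Jul 22, 1811 → Jul 22, 1812: 366 days (Feb 29, 1812 is in that span).
Jul 22, 1812 → Jul 22, 1813: 365 days.
Jul 22, 1813 → Jul 22, 1814: 365 days.
Jul 22, 1814 → Jul 22, 1815: 365 days.
Jul 22, 1815 → Jul 22, 1816: 366 days (Feb 29, 1816 is in that span).
Jul 22, 1816 → Jul 22, 1817: 365 days.
Jul 22, 1817 → Jul 22, 1818: 365 days.
Jul 22, 1818 → Jul 22, 1819: 365 days.
Jul 22, 1819 → Jul 22, 1820: 366 days (Feb 29, 1820 is in that span).
Jul 22, 1820 → Jul 22, 1821: 365 days.
Jul 22, 1821 → Aug 22, 1821: 31 days (July has 31).
Aug 22, 1821 → Sep 22, 1821: 31 days (August has 31).
Sep 22, 1821 → Sep 29, 1821: 7 days.
Total: 3722 days.

3722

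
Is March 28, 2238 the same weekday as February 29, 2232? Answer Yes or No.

From Feb 29, 2232 to Mar 28, 2238 is 2219 days.
2219 mod 7 = 0, so they are the same weekday.
(Feb 29, 2232 is a Wednesday; Mar 28, 2238 is a Wednesday.)

Yes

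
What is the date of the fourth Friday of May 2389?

May 1, 2389 is a Monday.
The first Friday is therefore May 5 (4 days later).
The fourth Friday is 5 + 3×7 = May 26.

May 26, 2389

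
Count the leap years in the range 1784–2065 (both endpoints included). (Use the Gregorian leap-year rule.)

Multiples of 4 in [1784,2065]: 71.
Of those, multiples of 100: 3 (not leap unless ÷400).
Multiples of 400: 1.
Leap years = 71 − 3 + 1 = 69.

69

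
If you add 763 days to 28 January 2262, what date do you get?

+365 (one year) → Jan 28, 2263 (398 left).
Jan has 31 days: +4 → Feb 1, 2263 (394 left).
Feb has 28 days: +28 → Mar 1, 2263 (366 left).
Mar has 31 days: +31 → Apr 1, 2263 (335 left).
Apr has 30 days: +30 → May 1, 2263 (305 left).
May has 31 days: +31 → Jun 1, 2263 (274 left).
Jun has 30 days: +30 → Jul 1, 2263 (244 left).
Jul has 31 days: +31 → Aug 1, 2263 (213 left).
Aug has 31 days: +31 → Sep 1, 2263 (182 left).
Sep has 30 days: +30 → Oct 1, 2263 (152 left).
Oct has 31 days: +31 → Nov 1, 2263 (121 left).
Nov has 30 days: +30 → Dec 1, 2263 (91 left).
Dec has 31 days: +31 → Jan 1, 2264 (60 left).
Jan has 31 days: +31 → Feb 1, 2264 (29 left).
Feb has 29 days: +29 → Mar 1, 2264 (0 left).

March 1, 2264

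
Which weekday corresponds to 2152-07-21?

Friday

Doomsday rule: the anchor day for the 2100s is Sunday. For year 52: 52÷12 = 4 r 4, and 4÷4 = 1, so 4+4+1 = 9.
Sunday + 9 ≡ Tuesday — that's 2152's doomsday.
In July the doomsday date is Jul 11.
Jul 21 is 10 days after Jul 11; 10 mod 7 = 3, so Tuesday + 3 = Friday.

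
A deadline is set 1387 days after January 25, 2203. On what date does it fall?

November 12, 2206

+365 (one year) → Jan 25, 2204 (1022 left).
+366 (one year; includes Feb 29, 2204) → Jan 25, 2205 (656 left).
+365 (one year) → Jan 25, 2206 (291 left).
Jan has 31 days: +7 → Feb 1, 2206 (284 left).
Feb has 28 days: +28 → Mar 1, 2206 (256 left).
Mar has 31 days: +31 → Apr 1, 2206 (225 left).
Apr has 30 days: +30 → May 1, 2206 (195 left).
May has 31 days: +31 → Jun 1, 2206 (164 left).
Jun has 30 days: +30 → Jul 1, 2206 (134 left).
Jul has 31 days: +31 → Aug 1, 2206 (103 left).
Aug has 31 days: +31 → Sep 1, 2206 (72 left).
Sep has 30 days: +30 → Oct 1, 2206 (42 left).
Oct has 31 days: +31 → Nov 1, 2206 (11 left).
+11 → Nov 12, 2206.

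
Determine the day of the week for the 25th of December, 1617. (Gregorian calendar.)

Doomsday rule: the anchor day for the 1600s is Tuesday. For year 17: 17÷12 = 1 r 5, and 5÷4 = 1, so 1+5+1 = 7.
Tuesday + 7 ≡ Tuesday — that's 1617's doomsday.
In December the doomsday date is Dec 12.
Dec 25 is 13 days after Dec 12; 13 mod 7 = 6, so Tuesday + 6 = Monday.

Monday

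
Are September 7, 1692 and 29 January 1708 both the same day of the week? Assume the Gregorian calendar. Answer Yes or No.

Yes

From Sep 7, 1692 to Jan 29, 1708 is 5621 days.
5621 mod 7 = 0, so they are the same weekday.
(Sep 7, 1692 is a Sunday; Jan 29, 1708 is a Sunday.)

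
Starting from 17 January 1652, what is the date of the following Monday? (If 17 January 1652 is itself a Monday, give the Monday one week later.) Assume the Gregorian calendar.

January 22, 1652

Jan 17, 1652 is a Wednesday.
From Wednesday to the next Monday is 5 days.
Jan 17, 1652 + 5 = Jan 22, 1652.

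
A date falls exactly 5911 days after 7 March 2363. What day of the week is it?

First find the weekday of Mar 7, 2363. Doomsday rule: the anchor day for the 2300s is Wednesday. For year 63: 63÷12 = 5 r 3, and 3÷4 = 0, so 5+3+0 = 8.
Wednesday + 8 ≡ Thursday — that's 2363's doomsday.
In March the doomsday date is Mar 14.
Mar 7 is 7 days before Mar 14; 7 mod 7 = 0, so Thursday − 0 = Thursday.
5911 mod 7 = 3, so 5911 days after a Thursday is Thursday + 3 = Sunday.

Sunday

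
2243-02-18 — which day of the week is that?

Doomsday rule: the anchor day for the 2200s is Friday. For year 43: 43÷12 = 3 r 7, and 7÷4 = 1, so 3+7+1 = 11.
Friday + 11 ≡ Tuesday — that's 2243's doomsday.
In February the doomsday date is Feb 28 (2243 is not a leap year).
Feb 18 is 10 days before Feb 28; 10 mod 7 = 3, so Tuesday − 3 = Saturday.

Saturday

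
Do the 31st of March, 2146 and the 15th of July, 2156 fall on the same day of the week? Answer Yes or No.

From Mar 31, 2146 to Jul 15, 2156 is 3759 days.
3759 mod 7 = 0, so they are the same weekday.
(Mar 31, 2146 is a Thursday; Jul 15, 2156 is a Thursday.)

Yes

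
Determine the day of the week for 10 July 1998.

Friday

Doomsday rule: the anchor day for the 1900s is Wednesday. For year 98: 98÷12 = 8 r 2, and 2÷4 = 0, so 8+2+0 = 10.
Wednesday + 10 ≡ Saturday — that's 1998's doomsday.
In July the doomsday date is Jul 11.
Jul 10 is 1 day before Jul 11; 1 mod 7 = 1, so Saturday − 1 = Friday.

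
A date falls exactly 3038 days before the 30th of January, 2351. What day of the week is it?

Tuesday

First find the weekday of Jan 30, 2351. Doomsday rule: the anchor day for the 2300s is Wednesday. For year 51: 51÷12 = 4 r 3, and 3÷4 = 0, so 4+3+0 = 7.
Wednesday + 7 ≡ Wednesday — that's 2351's doomsday.
In January the doomsday date is Jan 3 (2351 is not a leap year).
Jan 30 is 27 days after Jan 3; 27 mod 7 = 6, so Wednesday + 6 = Tuesday.
3038 mod 7 = 0, so 3038 days before a Tuesday is Tuesday − 0 = Tuesday.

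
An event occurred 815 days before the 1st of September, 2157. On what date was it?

June 9, 2155

−365 (one year) → Sep 1, 2156 (450 left).
−366 (one year; includes Feb 29, 2156) → Sep 1, 2155 (84 left).
−1 → Aug 31, 2155 (end of Aug, 31 days; 83 left).
−31 → Jul 31, 2155 (end of Jul, 31 days; 52 left).
−31 → Jun 30, 2155 (end of Jun, 30 days; 21 left).
−21 → Jun 9, 2155.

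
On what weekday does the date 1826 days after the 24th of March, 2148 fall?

Saturday

First find the weekday of Mar 24, 2148. Doomsday rule: the anchor day for the 2100s is Sunday. For year 48: 48÷12 = 4 r 0, and 0÷4 = 0, so 4+0+0 = 4.
Sunday + 4 ≡ Thursday — that's 2148's doomsday.
In March the doomsday date is Mar 14.
Mar 24 is 10 days after Mar 14; 10 mod 7 = 3, so Thursday + 3 = Sunday.
1826 mod 7 = 6, so 1826 days after a Sunday is Sunday + 6 = Saturday.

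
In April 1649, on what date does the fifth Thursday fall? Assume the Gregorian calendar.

April 29, 1649

April 1, 1649 is a Thursday.
The first Thursday is therefore April 1 (same day).
The fifth Thursday is 1 + 4×7 = April 29.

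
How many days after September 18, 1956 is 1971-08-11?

Sep 18, 1956 → Sep 18, 1957: 365 days.
Sep 18, 1957 → Sep 18, 1958: 365 days.
Sep 18, 1958 → Sep 18, 1959: 365 days.
Sep 18, 1959 → Sep 18, 1960: 366 days (Feb 29, 1960 is in that span).
Sep 18, 1960 → Sep 18, 1961: 365 days.
Sep 18, 1961 → Sep 18, 1962: 365 days.
Sep 18, 1962 → Sep 18, 1963: 365 days.
Sep 18, 1963 → Sep 18, 1964: 366 days (Feb 29, 1964 is in that span).
Sep 18, 1964 → Sep 18, 1965: 365 days.
Sep 18, 1965 → Sep 18, 1966: 365 days.
Sep 18, 1966 → Sep 18, 1967: 365 days.
Sep 18, 1967 → Sep 18, 1968: 366 days (Feb 29, 1968 is in that span).
Sep 18, 1968 → Sep 18, 1969: 365 days.
Sep 18, 1969 → Sep 18, 1970: 365 days.
Sep 18, 1970 → Oct 18, 1970: 30 days (September has 30).
Oct 18, 1970 → Nov 18, 1970: 31 days (October has 31).
Nov 18, 1970 → Dec 18, 1970: 30 days (November has 30).
Dec 18, 1970 → Jan 18, 1971: 31 days (December has 31).
Jan 18, 1971 → Feb 18, 1971: 31 days (January has 31).
Feb 18, 1971 → Mar 18, 1971: 28 days (February has 28).
Mar 18, 1971 → Apr 18, 1971: 31 days (March has 31).
Apr 18, 1971 → May 18, 1971: 30 days (April has 30).
May 18, 1971 → Jun 18, 1971: 31 days (May has 31).
Jun 18, 1971 → Jul 18, 1971: 30 days (June has 30).
Jul 18, 1971 → Aug 11, 1971: 24 days.
Total: 5440 days.

5440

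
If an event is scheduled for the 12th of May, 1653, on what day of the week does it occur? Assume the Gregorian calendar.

Doomsday rule: the anchor day for the 1600s is Tuesday. For year 53: 53÷12 = 4 r 5, and 5÷4 = 1, so 4+5+1 = 10.
Tuesday + 10 ≡ Friday — that's 1653's doomsday.
In May the doomsday date is May 9.
May 12 is 3 days after May 9; 3 mod 7 = 3, so Friday + 3 = Monday.

Monday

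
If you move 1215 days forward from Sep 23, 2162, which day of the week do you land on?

Monday

First find the weekday of Sep 23, 2162. Doomsday rule: the anchor day for the 2100s is Sunday. For year 62: 62÷12 = 5 r 2, and 2÷4 = 0, so 5+2+0 = 7.
Sunday + 7 ≡ Sunday — that's 2162's doomsday.
In September the doomsday date is Sep 5.
Sep 23 is 18 days after Sep 5; 18 mod 7 = 4, so Sunday + 4 = Thursday.
1215 mod 7 = 4, so 1215 days after a Thursday is Thursday + 4 = Monday.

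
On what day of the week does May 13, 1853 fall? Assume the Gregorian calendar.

January 1, 1853 is a Saturday.
Jan 1, 1853 → Feb 1, 1853: 31 days (January has 31).
Feb 1, 1853 → Mar 1, 1853: 28 days (February has 28).
Mar 1, 1853 → Apr 1, 1853: 31 days (March has 31).
Apr 1, 1853 → May 1, 1853: 30 days (April has 30).
May 1, 1853 → May 13, 1853: 12 days.
Total: 132 days.
132 mod 7 = 6, so Saturday + 6 = Friday.

Friday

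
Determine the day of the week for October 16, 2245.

Thursday

Doomsday rule: the anchor day for the 2200s is Friday. For year 45: 45÷12 = 3 r 9, and 9÷4 = 2, so 3+9+2 = 14.
Friday + 14 ≡ Friday — that's 2245's doomsday.
In October the doomsday date is Oct 10.
Oct 16 is 6 days after Oct 10; 6 mod 7 = 6, so Friday + 6 = Thursday.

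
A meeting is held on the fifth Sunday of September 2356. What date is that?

September 30, 2356

September 1, 2356 is a Saturday.
The first Sunday is therefore September 2 (1 days later).
The fifth Sunday is 2 + 4×7 = September 30.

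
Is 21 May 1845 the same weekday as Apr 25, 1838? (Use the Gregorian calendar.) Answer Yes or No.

From Apr 25, 1838 to May 21, 1845 is 2583 days.
2583 mod 7 = 0, so they are the same weekday.
(Apr 25, 1838 is a Wednesday; May 21, 1845 is a Wednesday.)

Yes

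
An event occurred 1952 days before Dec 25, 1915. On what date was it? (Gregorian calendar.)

August 21, 1910

−365 (one year) → Dec 25, 1914 (1587 left).
−365 (one year) → Dec 25, 1913 (1222 left).
−365 (one year) → Dec 25, 1912 (857 left).
−366 (one year; includes Feb 29, 1912) → Dec 25, 1911 (491 left).
−365 (one year) → Dec 25, 1910 (126 left).
−25 → Nov 30, 1910 (end of Nov, 30 days; 101 left).
−30 → Oct 31, 1910 (end of Oct, 31 days; 71 left).
−31 → Sep 30, 1910 (end of Sep, 30 days; 40 left).
−30 → Aug 31, 1910 (end of Aug, 31 days; 10 left).
−10 → Aug 21, 1910.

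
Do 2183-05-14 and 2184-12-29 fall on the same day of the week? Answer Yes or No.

Yes

From May 14, 2183 to Dec 29, 2184 is 595 days.
595 mod 7 = 0, so they are the same weekday.
(May 14, 2183 is a Wednesday; Dec 29, 2184 is a Wednesday.)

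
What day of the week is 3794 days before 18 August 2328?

Saturday

First find the weekday of Aug 18, 2328. Doomsday rule: the anchor day for the 2300s is Wednesday. For year 28: 28÷12 = 2 r 4, and 4÷4 = 1, so 2+4+1 = 7.
Wednesday + 7 ≡ Wednesday — that's 2328's doomsday.
In August the doomsday date is Aug 8.
Aug 18 is 10 days after Aug 8; 10 mod 7 = 3, so Wednesday + 3 = Saturday.
3794 mod 7 = 0, so 3794 days before a Saturday is Saturday − 0 = Saturday.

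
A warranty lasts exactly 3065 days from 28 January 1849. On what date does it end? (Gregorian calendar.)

June 20, 1857

+365 (one year) → Jan 28, 1850 (2700 left).
+365 (one year) → Jan 28, 1851 (2335 left).
+365 (one year) → Jan 28, 1852 (1970 left).
+366 (one year; includes Feb 29, 1852) → Jan 28, 1853 (1604 left).
+365 (one year) → Jan 28, 1854 (1239 left).
+365 (one year) → Jan 28, 1855 (874 left).
+365 (one year) → Jan 28, 1856 (509 left).
+366 (one year; includes Feb 29, 1856) → Jan 28, 1857 (143 left).
Jan has 31 days: +4 → Feb 1, 1857 (139 left).
Feb has 28 days: +28 → Mar 1, 1857 (111 left).
Mar has 31 days: +31 → Apr 1, 1857 (80 left).
Apr has 30 days: +30 → May 1, 1857 (50 left).
May has 31 days: +31 → Jun 1, 1857 (19 left).
+19 → Jun 20, 1857.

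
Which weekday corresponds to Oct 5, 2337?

Doomsday rule: the anchor day for the 2300s is Wednesday. For year 37: 37÷12 = 3 r 1, and 1÷4 = 0, so 3+1+0 = 4.
Wednesday + 4 ≡ Sunday — that's 2337's doomsday.
In October the doomsday date is Oct 10.
Oct 5 is 5 days before Oct 10; 5 mod 7 = 5, so Sunday − 5 = Tuesday.

Tuesday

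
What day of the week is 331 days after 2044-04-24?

First find the weekday of Apr 24, 2044. Doomsday rule: the anchor day for the 2000s is Tuesday. For year 44: 44÷12 = 3 r 8, and 8÷4 = 2, so 3+8+2 = 13.
Tuesday + 13 ≡ Monday — that's 2044's doomsday.
In April the doomsday date is Apr 4.
Apr 24 is 20 days after Apr 4; 20 mod 7 = 6, so Monday + 6 = Sunday.
331 mod 7 = 2, so 331 days after a Sunday is Sunday + 2 = Tuesday.

Tuesday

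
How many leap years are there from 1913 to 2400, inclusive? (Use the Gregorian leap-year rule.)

Multiples of 4 in [1913,2400]: 122.
Of those, multiples of 100: 5 (not leap unless ÷400).
Multiples of 400: 2.
Leap years = 122 − 5 + 2 = 119.

119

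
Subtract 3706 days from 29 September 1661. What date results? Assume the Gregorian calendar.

August 7, 1651

−365 (one year) → Sep 29, 1660 (3341 left).
−366 (one year; includes Feb 29, 1660) → Sep 29, 1659 (2975 left).
−365 (one year) → Sep 29, 1658 (2610 left).
−365 (one year) → Sep 29, 1657 (2245 left).
−365 (one year) → Sep 29, 1656 (1880 left).
−366 (one year; includes Feb 29, 1656) → Sep 29, 1655 (1514 left).
−365 (one year) → Sep 29, 1654 (1149 left).
−365 (one year) → Sep 29, 1653 (784 left).
−365 (one year) → Sep 29, 1652 (419 left).
−366 (one year; includes Feb 29, 1652) → Sep 29, 1651 (53 left).
−29 → Aug 31, 1651 (end of Aug, 31 days; 24 left).
−24 → Aug 7, 1651.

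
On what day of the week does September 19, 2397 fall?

Friday

Doomsday rule: the anchor day for the 2300s is Wednesday. For year 97: 97÷12 = 8 r 1, and 1÷4 = 0, so 8+1+0 = 9.
Wednesday + 9 ≡ Friday — that's 2397's doomsday.
In September the doomsday date is Sep 5.
Sep 19 is 14 days after Sep 5; 14 mod 7 = 0, so Friday + 0 = Friday.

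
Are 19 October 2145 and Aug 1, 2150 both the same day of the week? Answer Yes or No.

From Oct 19, 2145 to Aug 1, 2150 is 1747 days.
1747 mod 7 = 4, so they are different weekdays.
(Oct 19, 2145 is a Tuesday; Aug 1, 2150 is a Saturday.)

No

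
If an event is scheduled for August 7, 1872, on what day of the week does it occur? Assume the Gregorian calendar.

Doomsday rule: the anchor day for the 1800s is Friday. For year 72: 72÷12 = 6 r 0, and 0÷4 = 0, so 6+0+0 = 6.
Friday + 6 ≡ Thursday — that's 1872's doomsday.
In August the doomsday date is Aug 8.
Aug 7 is 1 day before Aug 8; 1 mod 7 = 1, so Thursday − 1 = Wednesday.

Wednesday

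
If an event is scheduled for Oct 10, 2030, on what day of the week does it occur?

Thursday

January 1, 2030 is a Tuesday.
Jan 1, 2030 → Feb 1, 2030: 31 days (January has 31).
Feb 1, 2030 → Mar 1, 2030: 28 days (February has 28).
Mar 1, 2030 → Apr 1, 2030: 31 days (March has 31).
Apr 1, 2030 → May 1, 2030: 30 days (April has 30).
May 1, 2030 → Jun 1, 2030: 31 days (May has 31).
Jun 1, 2030 → Jul 1, 2030: 30 days (June has 30).
Jul 1, 2030 → Aug 1, 2030: 31 days (July has 31).
Aug 1, 2030 → Sep 1, 2030: 31 days (August has 31).
Sep 1, 2030 → Oct 1, 2030: 30 days (September has 30).
Oct 1, 2030 → Oct 10, 2030: 9 days.
Total: 282 days.
282 mod 7 = 2, so Tuesday + 2 = Thursday.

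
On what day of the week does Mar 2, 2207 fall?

Monday

Doomsday rule: the anchor day for the 2200s is Friday. For year 07: 7÷12 = 0 r 7, and 7÷4 = 1, so 0+7+1 = 8.
Friday + 8 ≡ Saturday — that's 2207's doomsday.
In March the doomsday date is Mar 14.
Mar 2 is 12 days before Mar 14; 12 mod 7 = 5, so Saturday − 5 = Monday.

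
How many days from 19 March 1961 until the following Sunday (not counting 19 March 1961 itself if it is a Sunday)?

7

Mar 19, 1961 is a Sunday.
From Sunday to the next Sunday is 7 days.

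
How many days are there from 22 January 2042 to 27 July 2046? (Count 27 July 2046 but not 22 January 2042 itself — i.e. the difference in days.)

Jan 22, 2042 → Jan 22, 2043: 365 days.
Jan 22, 2043 → Jan 22, 2044: 365 days.
Jan 22, 2044 → Jan 22, 2045: 366 days (Feb 29, 2044 is in that span).
Jan 22, 2045 → Jan 22, 2046: 365 days.
Jan 22, 2046 → Feb 22, 2046: 31 days (January has 31).
Feb 22, 2046 → Mar 22, 2046: 28 days (February has 28).
Mar 22, 2046 → Apr 22, 2046: 31 days (March has 31).
Apr 22, 2046 → May 22, 2046: 30 days (April has 30).
May 22, 2046 → Jun 22, 2046: 31 days (May has 31).
Jun 22, 2046 → Jul 22, 2046: 30 days (June has 30).
Jul 22, 2046 → Jul 27, 2046: 5 days.
Total: 1647 days.

1647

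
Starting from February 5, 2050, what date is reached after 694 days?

+365 (one year) → Feb 5, 2051 (329 left).
Feb has 28 days: +24 → Mar 1, 2051 (305 left).
Mar has 31 days: +31 → Apr 1, 2051 (274 left).
Apr has 30 days: +30 → May 1, 2051 (244 left).
May has 31 days: +31 → Jun 1, 2051 (213 left).
Jun has 30 days: +30 → Jul 1, 2051 (183 left).
Jul has 31 days: +31 → Aug 1, 2051 (152 left).
Aug has 31 days: +31 → Sep 1, 2051 (121 left).
Sep has 30 days: +30 → Oct 1, 2051 (91 left).
Oct has 31 days: +31 → Nov 1, 2051 (60 left).
Nov has 30 days: +30 → Dec 1, 2051 (30 left).
+30 → Dec 31, 2051.

December 31, 2051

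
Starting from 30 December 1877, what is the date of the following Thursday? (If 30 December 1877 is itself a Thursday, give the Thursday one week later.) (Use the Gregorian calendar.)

January 3, 1878

Dec 30, 1877 is a Sunday.
From Sunday to the next Thursday is 4 days.
Dec 30, 1877 + 4 = Jan 3, 1878.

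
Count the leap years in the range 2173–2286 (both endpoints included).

Multiples of 4 in [2173,2286]: 28.
Of those, multiples of 100: 1 (not leap unless ÷400).
Multiples of 400: 0.
Leap years = 28 − 1 + 0 = 27.

27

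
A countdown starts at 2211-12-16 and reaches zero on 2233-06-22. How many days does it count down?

Dec 16, 2211 → Dec 16, 2212: 366 days (Feb 29, 2212 is in that span).
Dec 16, 2212 → Dec 16, 2213: 365 days.
Dec 16, 2213 → Dec 16, 2214: 365 days.
Dec 16, 2214 → Dec 16, 2215: 365 days.
Dec 16, 2215 → Dec 16, 2216: 366 days (Feb 29, 2216 is in that span).
Dec 16, 2216 → Dec 16, 2217: 365 days.
Dec 16, 2217 → Dec 16, 2218: 365 days.
Dec 16, 2218 → Dec 16, 2219: 365 days.
Dec 16, 2219 → Dec 16, 2220: 366 days (Feb 29, 2220 is in that span).
Dec 16, 2220 → Dec 16, 2221: 365 days.
Dec 16, 2221 → Dec 16, 2222: 365 days.
Dec 16, 2222 → Dec 16, 2223: 365 days.
Dec 16, 2223 → Dec 16, 2224: 366 days (Feb 29, 2224 is in that span).
Dec 16, 2224 → Dec 16, 2225: 365 days.
Dec 16, 2225 → Dec 16, 2226: 365 days.
Dec 16, 2226 → Dec 16, 2227: 365 days.
Dec 16, 2227 → Dec 16, 2228: 366 days (Feb 29, 2228 is in that span).
Dec 16, 2228 → Dec 16, 2229: 365 days.
Dec 16, 2229 → Dec 16, 2230: 365 days.
Dec 16, 2230 → Dec 16, 2231: 365 days.
Dec 16, 2231 → Dec 16, 2232: 366 days (Feb 29, 2232 is in that span).
Dec 16, 2232 → Jan 16, 2233: 31 days (December has 31).
Jan 16, 2233 → Feb 16, 2233: 31 days (January has 31).
Feb 16, 2233 → Mar 16, 2233: 28 days (February has 28).
Mar 16, 2233 → Apr 16, 2233: 31 days (March has 31).
Apr 16, 2233 → May 16, 2233: 30 days (April has 30).
May 16, 2233 → Jun 16, 2233: 31 days (May has 31).
Jun 16, 2233 → Jun 22, 2233: 6 days.
Total: 7859 days.

7859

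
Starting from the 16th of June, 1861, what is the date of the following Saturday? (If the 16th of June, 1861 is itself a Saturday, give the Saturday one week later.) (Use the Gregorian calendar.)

June 22, 1861

Jun 16, 1861 is a Sunday.
From Sunday to the next Saturday is 6 days.
Jun 16, 1861 + 6 = Jun 22, 1861.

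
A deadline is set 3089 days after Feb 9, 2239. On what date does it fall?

July 26, 2247

+365 (one year) → Feb 9, 2240 (2724 left).
+366 (one year; includes Feb 29, 2240) → Feb 9, 2241 (2358 left).
+365 (one year) → Feb 9, 2242 (1993 left).
+365 (one year) → Feb 9, 2243 (1628 left).
+365 (one year) → Feb 9, 2244 (1263 left).
+366 (one year; includes Feb 29, 2244) → Feb 9, 2245 (897 left).
+365 (one year) → Feb 9, 2246 (532 left).
+365 (one year) → Feb 9, 2247 (167 left).
Feb has 28 days: +20 → Mar 1, 2247 (147 left).
Mar has 31 days: +31 → Apr 1, 2247 (116 left).
Apr has 30 days: +30 → May 1, 2247 (86 left).
May has 31 days: +31 → Jun 1, 2247 (55 left).
Jun has 30 days: +30 → Jul 1, 2247 (25 left).
+25 → Jul 26, 2247.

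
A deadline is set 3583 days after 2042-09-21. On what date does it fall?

July 13, 2052

+365 (one year) → Sep 21, 2043 (3218 left).
+366 (one year; includes Feb 29, 2044) → Sep 21, 2044 (2852 left).
+365 (one year) → Sep 21, 2045 (2487 left).
+365 (one year) → Sep 21, 2046 (2122 left).
+365 (one year) → Sep 21, 2047 (1757 left).
+366 (one year; includes Feb 29, 2048) → Sep 21, 2048 (1391 left).
+365 (one year) → Sep 21, 2049 (1026 left).
+365 (one year) → Sep 21, 2050 (661 left).
+365 (one year) → Sep 21, 2051 (296 left).
Sep has 30 days: +10 → Oct 1, 2051 (286 left).
Oct has 31 days: +31 → Nov 1, 2051 (255 left).
Nov has 30 days: +30 → Dec 1, 2051 (225 left).
Dec has 31 days: +31 → Jan 1, 2052 (194 left).
Jan has 31 days: +31 → Feb 1, 2052 (163 left).
Feb has 29 days: +29 → Mar 1, 2052 (134 left).
Mar has 31 days: +31 → Apr 1, 2052 (103 left).
Apr has 30 days: +30 → May 1, 2052 (73 left).
May has 31 days: +31 → Jun 1, 2052 (42 left).
Jun has 30 days: +30 → Jul 1, 2052 (12 left).
+12 → Jul 13, 2052.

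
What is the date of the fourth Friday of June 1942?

June 26, 1942

June 1, 1942 is a Monday.
The first Friday is therefore June 5 (4 days later).
The fourth Friday is 5 + 3×7 = June 26.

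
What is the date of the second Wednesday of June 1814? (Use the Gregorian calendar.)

June 8, 1814

June 1, 1814 is a Wednesday.
The first Wednesday is therefore June 1 (same day).
The second Wednesday is 1 + 1×7 = June 8.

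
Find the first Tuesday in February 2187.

February 1, 2187 is a Thursday.
The first Tuesday is therefore February 6 (5 days later).

February 6, 2187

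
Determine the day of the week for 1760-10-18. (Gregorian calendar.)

Doomsday rule: the anchor day for the 1700s is Sunday. For year 60: 60÷12 = 5 r 0, and 0÷4 = 0, so 5+0+0 = 5.
Sunday + 5 ≡ Friday — that's 1760's doomsday.
In October the doomsday date is Oct 10.
Oct 18 is 8 days after Oct 10; 8 mod 7 = 1, so Friday + 1 = Saturday.

Saturday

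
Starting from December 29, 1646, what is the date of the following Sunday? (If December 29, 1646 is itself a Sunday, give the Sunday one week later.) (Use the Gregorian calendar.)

December 30, 1646

Dec 29, 1646 is a Saturday.
From Saturday to the next Sunday is 1 day.
Dec 29, 1646 + 1 = Dec 30, 1646.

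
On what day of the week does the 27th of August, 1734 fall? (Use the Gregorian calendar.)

Friday

Doomsday rule: the anchor day for the 1700s is Sunday. For year 34: 34÷12 = 2 r 10, and 10÷4 = 2, so 2+10+2 = 14.
Sunday + 14 ≡ Sunday — that's 1734's doomsday.
In August the doomsday date is Aug 8.
Aug 27 is 19 days after Aug 8; 19 mod 7 = 5, so Sunday + 5 = Friday.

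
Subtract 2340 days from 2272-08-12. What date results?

−366 (one year; includes Feb 29, 2272) → Aug 12, 2271 (1974 left).
−365 (one year) → Aug 12, 2270 (1609 left).
−365 (one year) → Aug 12, 2269 (1244 left).
−365 (one year) → Aug 12, 2268 (879 left).
−366 (one year; includes Feb 29, 2268) → Aug 12, 2267 (513 left).
−365 (one year) → Aug 12, 2266 (148 left).
−12 → Jul 31, 2266 (end of Jul, 31 days; 136 left).
−31 → Jun 30, 2266 (end of Jun, 30 days; 105 left).
−30 → May 31, 2266 (end of May, 31 days; 75 left).
−31 → Apr 30, 2266 (end of Apr, 30 days; 44 left).
−30 → Mar 31, 2266 (end of Mar, 31 days; 14 left).
−14 → Mar 17, 2266.

March 17, 2266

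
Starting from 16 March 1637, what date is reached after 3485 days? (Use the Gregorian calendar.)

September 30, 1646

+365 (one year) → Mar 16, 1638 (3120 left).
+365 (one year) → Mar 16, 1639 (2755 left).
+366 (one year; includes Feb 29, 1640) → Mar 16, 1640 (2389 left).
+365 (one year) → Mar 16, 1641 (2024 left).
+365 (one year) → Mar 16, 1642 (1659 left).
+365 (one year) → Mar 16, 1643 (1294 left).
+366 (one year; includes Feb 29, 1644) → Mar 16, 1644 (928 left).
+365 (one year) → Mar 16, 1645 (563 left).
+365 (one year) → Mar 16, 1646 (198 left).
Mar has 31 days: +16 → Apr 1, 1646 (182 left).
Apr has 30 days: +30 → May 1, 1646 (152 left).
May has 31 days: +31 → Jun 1, 1646 (121 left).
Jun has 30 days: +30 → Jul 1, 1646 (91 left).
Jul has 31 days: +31 → Aug 1, 1646 (60 left).
Aug has 31 days: +31 → Sep 1, 1646 (29 left).
+29 → Sep 30, 1646.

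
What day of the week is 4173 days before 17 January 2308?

First find the weekday of Jan 17, 2308. Doomsday rule: the anchor day for the 2300s is Wednesday. For year 08: 8÷12 = 0 r 8, and 8÷4 = 2, so 0+8+2 = 10.
Wednesday + 10 ≡ Saturday — that's 2308's doomsday.
In January the doomsday date is Jan 4 (2308 is a leap year (divisible by 4)).
Jan 17 is 13 days after Jan 4; 13 mod 7 = 6, so Saturday + 6 = Friday.
4173 mod 7 = 1, so 4173 days before a Friday is Friday − 1 = Thursday.

Thursday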